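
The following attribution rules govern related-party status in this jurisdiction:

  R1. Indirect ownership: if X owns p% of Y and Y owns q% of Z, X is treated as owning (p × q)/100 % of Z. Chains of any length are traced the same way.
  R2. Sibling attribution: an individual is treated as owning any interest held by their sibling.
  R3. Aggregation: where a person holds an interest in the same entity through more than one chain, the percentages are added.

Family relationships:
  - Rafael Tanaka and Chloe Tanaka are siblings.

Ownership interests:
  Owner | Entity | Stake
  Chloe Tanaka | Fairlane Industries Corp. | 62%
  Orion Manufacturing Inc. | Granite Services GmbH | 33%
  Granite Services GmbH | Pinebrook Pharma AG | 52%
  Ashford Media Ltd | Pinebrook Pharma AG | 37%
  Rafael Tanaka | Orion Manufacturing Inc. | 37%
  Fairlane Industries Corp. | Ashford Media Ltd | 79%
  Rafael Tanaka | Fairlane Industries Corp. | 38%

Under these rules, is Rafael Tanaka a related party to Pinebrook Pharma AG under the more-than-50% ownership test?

By sibling attribution (R2), Rafael Tanaka is treated as also owning Chloe Tanaka's interest in Fairlane Industries Corp, giving 38% + 62% = 100%.
Chain via Fairlane Industries Corp. → Ashford Media Ltd (R1): 100% × 79% × 37% = 29.23% of Pinebrook Pharma AG.
Chain via Orion Manufacturing Inc. → Granite Services GmbH (R1): 37% × 33% × 52% = 6.3492% of Pinebrook Pharma AG.
Aggregating (R3): 29.23% + 6.3492% = 35.5792%.
35.5792% does not exceed the 50% threshold, so Rafael is not a related party to Pinebrook Pharma AG.

No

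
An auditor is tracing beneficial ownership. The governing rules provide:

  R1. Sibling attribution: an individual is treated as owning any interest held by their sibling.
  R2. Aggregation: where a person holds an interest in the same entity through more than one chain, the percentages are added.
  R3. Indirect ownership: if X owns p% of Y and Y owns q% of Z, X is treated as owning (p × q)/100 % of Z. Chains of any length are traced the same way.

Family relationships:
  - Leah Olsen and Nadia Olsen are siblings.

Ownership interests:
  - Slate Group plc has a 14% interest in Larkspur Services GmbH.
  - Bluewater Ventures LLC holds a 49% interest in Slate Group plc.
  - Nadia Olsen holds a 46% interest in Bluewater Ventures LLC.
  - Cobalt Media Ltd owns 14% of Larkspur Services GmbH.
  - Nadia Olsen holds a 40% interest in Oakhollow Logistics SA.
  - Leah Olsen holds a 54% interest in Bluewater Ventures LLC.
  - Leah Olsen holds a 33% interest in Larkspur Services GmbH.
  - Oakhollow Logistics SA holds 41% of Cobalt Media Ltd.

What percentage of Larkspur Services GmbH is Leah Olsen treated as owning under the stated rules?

By sibling attribution (R1), Leah Olsen is treated as also owning Nadia Olsen's interest in Bluewater Ventures LLC, giving 54% + 46% = 100%.
By sibling attribution (R1), Leah Olsen is treated as owning Nadia Olsen's 40% interest in Oakhollow Logistics SA.
Chain via Bluewater Ventures LLC → Slate Group plc (R3): 100% × 49% × 14% = 6.86% of Larkspur Services GmbH.
Direct interest in Larkspur Services GmbH: 33%.
Chain via Oakhollow Logistics SA → Cobalt Media Ltd (R3): 40% × 41% × 14% = 2.296% of Larkspur Services GmbH.
Aggregating (R2): 6.86% + 33% + 2.296% = 42.156%.

42.156%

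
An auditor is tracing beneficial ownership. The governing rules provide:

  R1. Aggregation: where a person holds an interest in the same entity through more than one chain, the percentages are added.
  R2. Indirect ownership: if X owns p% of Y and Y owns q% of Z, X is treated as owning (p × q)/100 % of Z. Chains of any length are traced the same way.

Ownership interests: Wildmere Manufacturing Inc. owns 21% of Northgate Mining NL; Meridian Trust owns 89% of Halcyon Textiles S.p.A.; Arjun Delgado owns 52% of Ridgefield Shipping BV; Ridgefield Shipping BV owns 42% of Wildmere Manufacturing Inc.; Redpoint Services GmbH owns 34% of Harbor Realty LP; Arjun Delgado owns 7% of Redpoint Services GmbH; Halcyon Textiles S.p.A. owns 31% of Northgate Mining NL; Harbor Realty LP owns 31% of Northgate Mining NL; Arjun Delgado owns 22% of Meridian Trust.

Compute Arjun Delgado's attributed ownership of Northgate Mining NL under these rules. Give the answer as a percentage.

Chain via Ridgefield Shipping BV → Wildmere Manufacturing Inc. (R2): 52% × 42% × 21% = 4.5864% of Northgate Mining NL.
Chain via Redpoint Services GmbH → Harbor Realty LP (R2): 7% × 34% × 31% = 0.7378% of Northgate Mining NL.
Chain via Meridian Trust → Halcyon Textiles S.p.A. (R2): 22% × 89% × 31% = 6.0698% of Northgate Mining NL.
Aggregating (R1): 4.5864% + 0.7378% + 6.0698% = 11.394%.

11.394%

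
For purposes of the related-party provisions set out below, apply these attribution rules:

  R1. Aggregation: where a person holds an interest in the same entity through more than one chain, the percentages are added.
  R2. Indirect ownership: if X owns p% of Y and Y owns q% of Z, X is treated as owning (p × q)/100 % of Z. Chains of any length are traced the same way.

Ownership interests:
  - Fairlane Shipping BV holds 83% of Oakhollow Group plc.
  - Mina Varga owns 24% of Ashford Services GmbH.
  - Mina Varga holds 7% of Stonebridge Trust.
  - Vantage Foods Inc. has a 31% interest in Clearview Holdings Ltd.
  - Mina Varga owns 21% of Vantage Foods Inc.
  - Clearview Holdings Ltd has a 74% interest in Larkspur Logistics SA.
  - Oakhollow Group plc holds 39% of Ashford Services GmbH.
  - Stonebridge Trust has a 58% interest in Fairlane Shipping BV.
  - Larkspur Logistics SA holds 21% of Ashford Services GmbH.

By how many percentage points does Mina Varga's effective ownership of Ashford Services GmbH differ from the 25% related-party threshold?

1.325876

Chain via Stonebridge Trust → Fairlane Shipping BV → Oakhollow Group plc (R2): 7% × 58% × 83% × 39% = 1.314222% of Ashford Services GmbH.
Chain via Vantage Foods Inc. → Clearview Holdings Ltd → Larkspur Logistics SA (R2): 21% × 31% × 74% × 21% = 1.011654% of Ashford Services GmbH.
Direct interest in Ashford Services GmbH: 24%.
Aggregating (R1): 1.314222% + 1.011654% + 24% = 26.325876%.
26.325876% exceeds the 25% threshold by 1.325876 percentage points.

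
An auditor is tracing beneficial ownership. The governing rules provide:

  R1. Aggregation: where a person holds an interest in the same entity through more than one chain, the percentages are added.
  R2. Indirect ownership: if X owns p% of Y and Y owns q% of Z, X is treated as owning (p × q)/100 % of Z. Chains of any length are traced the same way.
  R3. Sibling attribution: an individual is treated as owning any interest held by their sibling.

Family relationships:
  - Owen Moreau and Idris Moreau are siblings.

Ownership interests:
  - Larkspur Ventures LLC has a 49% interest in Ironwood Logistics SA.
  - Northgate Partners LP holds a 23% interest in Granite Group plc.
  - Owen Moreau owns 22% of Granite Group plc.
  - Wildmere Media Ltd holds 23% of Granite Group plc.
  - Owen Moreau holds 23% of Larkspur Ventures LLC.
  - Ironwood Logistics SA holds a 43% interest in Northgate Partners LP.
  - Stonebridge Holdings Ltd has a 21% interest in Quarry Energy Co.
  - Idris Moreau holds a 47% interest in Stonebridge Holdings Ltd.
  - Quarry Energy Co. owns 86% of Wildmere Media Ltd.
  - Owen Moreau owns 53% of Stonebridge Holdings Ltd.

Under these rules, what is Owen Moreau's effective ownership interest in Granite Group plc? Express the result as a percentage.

By sibling attribution (R3), Owen Moreau is treated as also owning Idris Moreau's interest in Stonebridge Holdings Ltd, giving 53% + 47% = 100%.
Chain via Larkspur Ventures LLC → Ironwood Logistics SA → Northgate Partners LP (R2): 23% × 49% × 43% × 23% = 1.114603% of Granite Group plc.
Chain via Stonebridge Holdings Ltd → Quarry Energy Co. → Wildmere Media Ltd (R2): 100% × 21% × 86% × 23% = 4.1538% of Granite Group plc.
Direct interest in Granite Group plc: 22%.
Aggregating (R1): 1.114603% + 4.1538% + 22% = 27.268403%.

27.268403%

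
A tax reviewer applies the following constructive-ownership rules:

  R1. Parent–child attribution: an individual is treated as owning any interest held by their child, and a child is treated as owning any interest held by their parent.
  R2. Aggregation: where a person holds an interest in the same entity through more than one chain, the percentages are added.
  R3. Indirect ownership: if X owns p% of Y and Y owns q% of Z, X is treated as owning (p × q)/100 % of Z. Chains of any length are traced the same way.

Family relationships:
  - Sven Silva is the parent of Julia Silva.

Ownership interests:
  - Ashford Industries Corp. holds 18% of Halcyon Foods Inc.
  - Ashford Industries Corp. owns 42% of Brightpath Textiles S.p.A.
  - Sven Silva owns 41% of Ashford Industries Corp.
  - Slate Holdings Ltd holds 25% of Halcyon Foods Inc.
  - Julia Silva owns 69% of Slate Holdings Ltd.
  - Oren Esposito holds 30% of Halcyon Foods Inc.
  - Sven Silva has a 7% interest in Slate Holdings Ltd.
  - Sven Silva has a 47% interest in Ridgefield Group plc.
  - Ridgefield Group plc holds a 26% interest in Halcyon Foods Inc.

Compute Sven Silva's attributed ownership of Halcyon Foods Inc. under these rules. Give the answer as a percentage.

38.6%

By parent–child attribution (R1), Sven Silva is treated as also owning Julia Silva's interest in Slate Holdings Ltd, giving 7% + 69% = 76%.
Chain via Ridgefield Group plc (R3): 47% × 26% = 12.22% of Halcyon Foods Inc.
Chain via Slate Holdings Ltd (R3): 76% × 25% = 19% of Halcyon Foods Inc.
Chain via Ashford Industries Corp. (R3): 41% × 18% = 7.38% of Halcyon Foods Inc.
Aggregating (R2): 12.22% + 19% + 7.38% = 38.6%.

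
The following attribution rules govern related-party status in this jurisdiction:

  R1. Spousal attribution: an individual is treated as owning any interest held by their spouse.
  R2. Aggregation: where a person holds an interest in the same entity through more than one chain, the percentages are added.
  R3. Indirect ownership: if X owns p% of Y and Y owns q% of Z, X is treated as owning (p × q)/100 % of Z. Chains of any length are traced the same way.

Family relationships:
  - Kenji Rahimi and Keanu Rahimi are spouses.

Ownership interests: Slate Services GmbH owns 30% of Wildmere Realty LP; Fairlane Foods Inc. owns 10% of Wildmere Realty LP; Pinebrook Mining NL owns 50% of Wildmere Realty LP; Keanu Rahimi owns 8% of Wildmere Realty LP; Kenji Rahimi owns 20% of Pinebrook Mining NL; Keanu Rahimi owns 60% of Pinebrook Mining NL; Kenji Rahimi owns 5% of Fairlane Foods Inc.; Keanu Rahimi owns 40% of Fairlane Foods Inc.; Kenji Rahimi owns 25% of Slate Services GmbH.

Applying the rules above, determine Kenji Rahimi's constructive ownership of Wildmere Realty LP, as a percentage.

60%

By spousal attribution (R1), Kenji Rahimi is treated as also owning Keanu Rahimi's interest in Fairlane Foods Inc, giving 5% + 40% = 45%.
By spousal attribution (R1), Kenji Rahimi is treated as also owning Keanu Rahimi's interest in Pinebrook Mining NL, giving 20% + 60% = 80%.
By spousal attribution (R1), Kenji Rahimi is treated as owning Keanu Rahimi's 8% interest in Wildmere Realty LP.
Chain via Slate Services GmbH (R3): 25% × 30% = 7.5% of Wildmere Realty LP.
Chain via Fairlane Foods Inc. (R3): 45% × 10% = 4.5% of Wildmere Realty LP.
Chain via Pinebrook Mining NL (R3): 80% × 50% = 40% of Wildmere Realty LP.
Direct interest in Wildmere Realty LP: 8%.
Aggregating (R2): 7.5% + 4.5% + 40% + 8% = 60%.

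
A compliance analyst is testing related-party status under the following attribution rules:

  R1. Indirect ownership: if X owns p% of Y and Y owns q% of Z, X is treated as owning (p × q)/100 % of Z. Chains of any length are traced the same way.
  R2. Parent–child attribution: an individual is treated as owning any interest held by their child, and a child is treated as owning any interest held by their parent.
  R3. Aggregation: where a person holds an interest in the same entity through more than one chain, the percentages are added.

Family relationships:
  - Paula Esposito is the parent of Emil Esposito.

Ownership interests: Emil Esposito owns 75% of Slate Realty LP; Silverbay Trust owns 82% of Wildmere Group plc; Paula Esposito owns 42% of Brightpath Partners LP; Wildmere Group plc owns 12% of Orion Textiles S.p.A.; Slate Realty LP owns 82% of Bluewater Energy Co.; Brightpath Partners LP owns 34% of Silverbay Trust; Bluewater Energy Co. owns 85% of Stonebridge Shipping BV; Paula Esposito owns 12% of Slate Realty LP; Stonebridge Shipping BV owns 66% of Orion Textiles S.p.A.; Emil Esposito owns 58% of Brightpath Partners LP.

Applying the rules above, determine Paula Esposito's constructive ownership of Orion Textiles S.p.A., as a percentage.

By parent–child attribution (R2), Paula Esposito is treated as also owning Emil Esposito's interest in Brightpath Partners LP, giving 42% + 58% = 100%.
By parent–child attribution (R2), Paula Esposito is treated as also owning Emil Esposito's interest in Slate Realty LP, giving 12% + 75% = 87%.
Chain via Brightpath Partners LP → Silverbay Trust → Wildmere Group plc (R1): 100% × 34% × 82% × 12% = 3.3456% of Orion Textiles S.p.A.
Chain via Slate Realty LP → Bluewater Energy Co. → Stonebridge Shipping BV (R1): 87% × 82% × 85% × 66% = 40.02174% of Orion Textiles S.p.A.
Aggregating (R3): 3.3456% + 40.02174% = 43.36734%.

43.36734%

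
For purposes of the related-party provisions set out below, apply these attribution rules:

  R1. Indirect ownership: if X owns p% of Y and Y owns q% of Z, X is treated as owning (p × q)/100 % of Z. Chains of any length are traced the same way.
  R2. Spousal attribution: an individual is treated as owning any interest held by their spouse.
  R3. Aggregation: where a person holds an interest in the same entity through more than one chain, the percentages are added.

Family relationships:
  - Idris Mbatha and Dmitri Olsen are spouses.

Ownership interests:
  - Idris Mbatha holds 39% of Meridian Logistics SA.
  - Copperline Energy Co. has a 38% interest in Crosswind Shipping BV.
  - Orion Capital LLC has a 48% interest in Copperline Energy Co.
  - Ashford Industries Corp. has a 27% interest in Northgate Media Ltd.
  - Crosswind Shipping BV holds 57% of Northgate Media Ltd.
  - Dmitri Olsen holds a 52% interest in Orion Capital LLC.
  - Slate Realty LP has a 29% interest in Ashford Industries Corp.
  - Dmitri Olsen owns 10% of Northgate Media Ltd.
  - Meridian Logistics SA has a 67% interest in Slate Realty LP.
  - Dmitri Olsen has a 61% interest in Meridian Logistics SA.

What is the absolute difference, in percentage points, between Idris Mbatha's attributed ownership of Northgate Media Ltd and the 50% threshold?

By spousal attribution (R2), Idris Mbatha is treated as also owning Dmitri Olsen's interest in Meridian Logistics SA, giving 39% + 61% = 100%.
By spousal attribution (R2), Idris Mbatha is treated as owning Dmitri Olsen's 52% interest in Orion Capital LLC.
By spousal attribution (R2), Idris Mbatha is treated as owning Dmitri Olsen's 10% interest in Northgate Media Ltd.
Chain via Meridian Logistics SA → Slate Realty LP → Ashford Industries Corp. (R1): 100% × 67% × 29% × 27% = 5.2461% of Northgate Media Ltd.
Chain via Orion Capital LLC → Copperline Energy Co. → Crosswind Shipping BV (R1): 52% × 48% × 38% × 57% = 5.406336% of Northgate Media Ltd.
Direct interest in Northgate Media Ltd: 10%.
Aggregating (R3): 5.2461% + 5.406336% + 10% = 20.652436%.
20.652436% falls short of the 50% threshold by 29.347564 percentage points.

29.347564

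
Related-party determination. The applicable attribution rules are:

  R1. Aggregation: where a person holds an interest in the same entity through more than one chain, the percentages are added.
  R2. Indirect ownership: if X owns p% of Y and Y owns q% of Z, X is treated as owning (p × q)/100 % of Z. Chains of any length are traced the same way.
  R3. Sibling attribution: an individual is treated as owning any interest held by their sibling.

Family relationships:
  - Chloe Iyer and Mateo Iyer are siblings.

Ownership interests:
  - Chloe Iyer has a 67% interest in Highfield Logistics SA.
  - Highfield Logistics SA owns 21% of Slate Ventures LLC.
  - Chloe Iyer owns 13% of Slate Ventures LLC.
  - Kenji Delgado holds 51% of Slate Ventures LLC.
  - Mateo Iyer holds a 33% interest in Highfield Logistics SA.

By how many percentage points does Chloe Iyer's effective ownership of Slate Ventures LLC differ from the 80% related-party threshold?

46

By sibling attribution (R3), Chloe Iyer is treated as also owning Mateo Iyer's interest in Highfield Logistics SA, giving 67% + 33% = 100%.
Chain via Highfield Logistics SA (R2): 100% × 21% = 21% of Slate Ventures LLC.
Direct interest in Slate Ventures LLC: 13%.
Aggregating (R1): 21% + 13% = 34%.
34% falls short of the 80% threshold by 46 percentage points.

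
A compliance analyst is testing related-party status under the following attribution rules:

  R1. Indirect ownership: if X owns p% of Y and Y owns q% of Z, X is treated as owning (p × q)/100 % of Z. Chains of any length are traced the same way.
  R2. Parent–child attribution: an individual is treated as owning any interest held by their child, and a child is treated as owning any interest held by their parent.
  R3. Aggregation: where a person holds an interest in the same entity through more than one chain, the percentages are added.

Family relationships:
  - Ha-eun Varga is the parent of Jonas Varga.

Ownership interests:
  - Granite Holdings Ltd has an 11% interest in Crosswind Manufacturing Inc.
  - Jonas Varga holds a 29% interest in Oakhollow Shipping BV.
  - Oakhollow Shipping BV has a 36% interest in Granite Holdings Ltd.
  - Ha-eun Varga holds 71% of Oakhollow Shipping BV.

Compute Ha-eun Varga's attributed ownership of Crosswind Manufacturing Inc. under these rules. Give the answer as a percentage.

3.96%

By parent–child attribution (R2), Ha-eun Varga is treated as also owning Jonas Varga's interest in Oakhollow Shipping BV, giving 71% + 29% = 100%.
Chain via Oakhollow Shipping BV → Granite Holdings Ltd (R1): 100% × 36% × 11% = 3.96% of Crosswind Manufacturing Inc.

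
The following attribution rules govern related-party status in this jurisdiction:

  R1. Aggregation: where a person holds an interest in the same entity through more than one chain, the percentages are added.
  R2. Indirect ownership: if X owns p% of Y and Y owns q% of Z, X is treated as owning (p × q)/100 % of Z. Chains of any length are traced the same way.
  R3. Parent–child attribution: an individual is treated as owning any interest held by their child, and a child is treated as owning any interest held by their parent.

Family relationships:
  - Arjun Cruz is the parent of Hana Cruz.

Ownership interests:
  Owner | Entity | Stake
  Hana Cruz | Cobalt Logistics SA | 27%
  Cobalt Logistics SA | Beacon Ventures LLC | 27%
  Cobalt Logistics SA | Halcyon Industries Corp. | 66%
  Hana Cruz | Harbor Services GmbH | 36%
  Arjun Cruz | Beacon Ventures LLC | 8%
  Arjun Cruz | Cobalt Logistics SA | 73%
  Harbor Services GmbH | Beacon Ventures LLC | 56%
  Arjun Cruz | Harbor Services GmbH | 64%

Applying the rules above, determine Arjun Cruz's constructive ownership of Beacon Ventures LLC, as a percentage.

91%

By parent–child attribution (R3), Arjun Cruz is treated as also owning Hana Cruz's interest in Cobalt Logistics SA, giving 73% + 27% = 100%.
By parent–child attribution (R3), Arjun Cruz is treated as also owning Hana Cruz's interest in Harbor Services GmbH, giving 64% + 36% = 100%.
Chain via Cobalt Logistics SA (R2): 100% × 27% = 27% of Beacon Ventures LLC.
Chain via Harbor Services GmbH (R2): 100% × 56% = 56% of Beacon Ventures LLC.
Direct interest in Beacon Ventures LLC: 8%.
Aggregating (R1): 27% + 56% + 8% = 91%.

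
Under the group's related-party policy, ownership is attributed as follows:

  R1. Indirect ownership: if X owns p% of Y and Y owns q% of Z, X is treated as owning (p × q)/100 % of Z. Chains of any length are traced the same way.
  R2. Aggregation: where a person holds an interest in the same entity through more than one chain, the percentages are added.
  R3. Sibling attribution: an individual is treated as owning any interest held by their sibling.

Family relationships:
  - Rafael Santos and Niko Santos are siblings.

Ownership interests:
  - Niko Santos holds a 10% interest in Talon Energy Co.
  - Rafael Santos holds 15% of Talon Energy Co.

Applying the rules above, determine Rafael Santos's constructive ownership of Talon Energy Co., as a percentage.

By sibling attribution (R3), Rafael Santos is treated as also owning Niko Santos's interest in Talon Energy Co, giving 15% + 10% = 25%.
Direct interest in Talon Energy Co: 25%.

25%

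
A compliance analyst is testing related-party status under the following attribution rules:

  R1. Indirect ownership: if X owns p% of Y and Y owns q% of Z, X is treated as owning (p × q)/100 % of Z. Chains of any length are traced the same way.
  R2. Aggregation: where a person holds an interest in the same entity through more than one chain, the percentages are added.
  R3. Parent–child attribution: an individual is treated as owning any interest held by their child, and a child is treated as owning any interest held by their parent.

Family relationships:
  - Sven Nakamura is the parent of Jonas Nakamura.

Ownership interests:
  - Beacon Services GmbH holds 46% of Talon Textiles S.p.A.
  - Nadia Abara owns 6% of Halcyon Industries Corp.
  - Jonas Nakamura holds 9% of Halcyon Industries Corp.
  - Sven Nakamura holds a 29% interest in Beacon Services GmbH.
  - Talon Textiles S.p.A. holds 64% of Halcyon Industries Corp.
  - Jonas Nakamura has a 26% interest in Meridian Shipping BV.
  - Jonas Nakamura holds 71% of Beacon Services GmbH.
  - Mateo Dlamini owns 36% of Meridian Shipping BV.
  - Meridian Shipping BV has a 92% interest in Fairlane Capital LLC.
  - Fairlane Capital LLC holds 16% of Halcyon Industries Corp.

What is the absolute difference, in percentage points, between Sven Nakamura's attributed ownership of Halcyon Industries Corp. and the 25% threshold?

17.2672

By parent–child attribution (R3), Sven Nakamura is treated as also owning Jonas Nakamura's interest in Beacon Services GmbH, giving 29% + 71% = 100%.
By parent–child attribution (R3), Sven Nakamura is treated as owning Jonas Nakamura's 26% interest in Meridian Shipping BV.
By parent–child attribution (R3), Sven Nakamura is treated as owning Jonas Nakamura's 9% interest in Halcyon Industries Corp.
Chain via Beacon Services GmbH → Talon Textiles S.p.A. (R1): 100% × 46% × 64% = 29.44% of Halcyon Industries Corp.
Chain via Meridian Shipping BV → Fairlane Capital LLC (R1): 26% × 92% × 16% = 3.8272% of Halcyon Industries Corp.
Direct interest in Halcyon Industries Corp: 9%.
Aggregating (R2): 29.44% + 3.8272% + 9% = 42.2672%.
42.2672% exceeds the 25% threshold by 17.2672 percentage points.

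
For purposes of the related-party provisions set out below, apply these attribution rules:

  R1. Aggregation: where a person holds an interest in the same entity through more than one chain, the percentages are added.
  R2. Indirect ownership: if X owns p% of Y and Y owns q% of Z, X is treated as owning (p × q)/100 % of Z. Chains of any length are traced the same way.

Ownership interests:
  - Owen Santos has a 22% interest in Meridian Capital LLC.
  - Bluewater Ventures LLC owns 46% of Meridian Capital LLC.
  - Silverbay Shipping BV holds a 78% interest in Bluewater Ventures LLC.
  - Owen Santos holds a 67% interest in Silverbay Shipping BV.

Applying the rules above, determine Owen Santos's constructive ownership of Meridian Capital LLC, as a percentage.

46.0396%

Chain via Silverbay Shipping BV → Bluewater Ventures LLC (R2): 67% × 78% × 46% = 24.0396% of Meridian Capital LLC.
Direct interest in Meridian Capital LLC: 22%.
Aggregating (R1): 24.0396% + 22% = 46.0396%.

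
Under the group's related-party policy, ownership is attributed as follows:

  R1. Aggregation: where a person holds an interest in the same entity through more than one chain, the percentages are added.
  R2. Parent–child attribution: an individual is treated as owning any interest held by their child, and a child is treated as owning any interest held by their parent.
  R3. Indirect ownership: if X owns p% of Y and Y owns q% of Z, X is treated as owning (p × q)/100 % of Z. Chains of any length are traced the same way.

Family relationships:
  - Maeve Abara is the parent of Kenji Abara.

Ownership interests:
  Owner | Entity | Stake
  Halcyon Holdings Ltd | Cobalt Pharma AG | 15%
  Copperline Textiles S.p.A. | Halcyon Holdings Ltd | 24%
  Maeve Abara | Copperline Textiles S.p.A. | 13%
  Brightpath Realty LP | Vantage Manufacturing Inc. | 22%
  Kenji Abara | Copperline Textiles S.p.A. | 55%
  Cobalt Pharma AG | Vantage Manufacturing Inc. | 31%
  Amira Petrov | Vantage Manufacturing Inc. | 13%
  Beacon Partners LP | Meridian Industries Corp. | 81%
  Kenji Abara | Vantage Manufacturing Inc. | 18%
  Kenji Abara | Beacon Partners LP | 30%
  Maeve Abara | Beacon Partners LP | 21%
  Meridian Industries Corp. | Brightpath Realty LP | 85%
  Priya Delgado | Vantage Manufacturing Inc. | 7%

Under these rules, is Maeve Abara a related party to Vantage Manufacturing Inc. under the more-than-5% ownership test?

By parent–child attribution (R2), Maeve Abara is treated as also owning Kenji Abara's interest in Beacon Partners LP, giving 21% + 30% = 51%.
By parent–child attribution (R2), Maeve Abara is treated as also owning Kenji Abara's interest in Copperline Textiles S.p.A, giving 13% + 55% = 68%.
By parent–child attribution (R2), Maeve Abara is treated as owning Kenji Abara's 18% interest in Vantage Manufacturing Inc.
Chain via Beacon Partners LP → Meridian Industries Corp. → Brightpath Realty LP (R3): 51% × 81% × 85% × 22% = 7.72497% of Vantage Manufacturing Inc.
Chain via Copperline Textiles S.p.A. → Halcyon Holdings Ltd → Cobalt Pharma AG (R3): 68% × 24% × 15% × 31% = 0.75888% of Vantage Manufacturing Inc.
Direct interest in Vantage Manufacturing Inc: 18%.
Aggregating (R1): 7.72497% + 0.75888% + 18% = 26.48385%.
26.48385% exceeds the 5% threshold, so Maeve is a related party to Vantage Manufacturing Inc.

Yes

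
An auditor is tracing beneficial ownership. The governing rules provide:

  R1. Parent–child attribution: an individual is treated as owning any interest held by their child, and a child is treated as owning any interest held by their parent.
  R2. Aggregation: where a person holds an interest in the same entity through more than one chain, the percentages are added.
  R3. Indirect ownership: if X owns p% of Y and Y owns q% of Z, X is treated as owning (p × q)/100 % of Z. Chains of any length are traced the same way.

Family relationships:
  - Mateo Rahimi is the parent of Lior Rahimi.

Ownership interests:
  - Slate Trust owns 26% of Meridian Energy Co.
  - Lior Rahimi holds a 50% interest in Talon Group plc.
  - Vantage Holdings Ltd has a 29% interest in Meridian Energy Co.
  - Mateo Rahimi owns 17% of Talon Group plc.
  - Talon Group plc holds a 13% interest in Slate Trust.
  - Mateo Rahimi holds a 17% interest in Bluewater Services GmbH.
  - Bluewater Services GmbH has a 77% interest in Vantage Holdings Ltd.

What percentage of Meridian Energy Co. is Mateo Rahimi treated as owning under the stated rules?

By parent–child attribution (R1), Mateo Rahimi is treated as also owning Lior Rahimi's interest in Talon Group plc, giving 17% + 50% = 67%.
Chain via Bluewater Services GmbH → Vantage Holdings Ltd (R3): 17% × 77% × 29% = 3.7961% of Meridian Energy Co.
Chain via Talon Group plc → Slate Trust (R3): 67% × 13% × 26% = 2.2646% of Meridian Energy Co.
Aggregating (R2): 3.7961% + 2.2646% = 6.0607%.

6.0607%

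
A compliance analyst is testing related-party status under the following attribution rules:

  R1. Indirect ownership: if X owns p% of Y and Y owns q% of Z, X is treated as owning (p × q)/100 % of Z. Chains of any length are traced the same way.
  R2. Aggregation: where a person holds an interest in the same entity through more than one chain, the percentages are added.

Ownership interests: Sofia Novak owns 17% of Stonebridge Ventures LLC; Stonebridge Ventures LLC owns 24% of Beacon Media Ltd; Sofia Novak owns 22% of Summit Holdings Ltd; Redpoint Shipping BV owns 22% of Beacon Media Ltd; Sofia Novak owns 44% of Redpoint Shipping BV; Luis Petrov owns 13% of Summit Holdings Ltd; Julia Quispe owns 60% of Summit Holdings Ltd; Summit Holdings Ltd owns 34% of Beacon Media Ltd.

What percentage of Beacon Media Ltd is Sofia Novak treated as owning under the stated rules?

Chain via Stonebridge Ventures LLC (R1): 17% × 24% = 4.08% of Beacon Media Ltd.
Chain via Redpoint Shipping BV (R1): 44% × 22% = 9.68% of Beacon Media Ltd.
Chain via Summit Holdings Ltd (R1): 22% × 34% = 7.48% of Beacon Media Ltd.
Aggregating (R2): 4.08% + 9.68% + 7.48% = 21.24%.

21.24%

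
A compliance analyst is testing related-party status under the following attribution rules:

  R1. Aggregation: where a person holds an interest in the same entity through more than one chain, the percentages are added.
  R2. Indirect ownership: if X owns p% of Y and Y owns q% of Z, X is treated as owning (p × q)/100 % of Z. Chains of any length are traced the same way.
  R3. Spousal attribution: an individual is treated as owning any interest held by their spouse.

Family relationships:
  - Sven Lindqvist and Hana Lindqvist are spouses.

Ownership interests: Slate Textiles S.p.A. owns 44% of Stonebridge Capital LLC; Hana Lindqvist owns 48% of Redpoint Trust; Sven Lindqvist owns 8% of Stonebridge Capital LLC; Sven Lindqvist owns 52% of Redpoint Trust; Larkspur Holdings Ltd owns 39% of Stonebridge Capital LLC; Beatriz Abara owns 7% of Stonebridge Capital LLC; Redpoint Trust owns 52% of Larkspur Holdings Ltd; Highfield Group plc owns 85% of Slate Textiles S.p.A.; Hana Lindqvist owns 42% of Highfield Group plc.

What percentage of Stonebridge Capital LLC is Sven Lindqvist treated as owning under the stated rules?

43.988%

By spousal attribution (R3), Sven Lindqvist is treated as also owning Hana Lindqvist's interest in Redpoint Trust, giving 52% + 48% = 100%.
By spousal attribution (R3), Sven Lindqvist is treated as owning Hana Lindqvist's 42% interest in Highfield Group plc.
Chain via Redpoint Trust → Larkspur Holdings Ltd (R2): 100% × 52% × 39% = 20.28% of Stonebridge Capital LLC.
Direct interest in Stonebridge Capital LLC: 8%.
Chain via Highfield Group plc → Slate Textiles S.p.A. (R2): 42% × 85% × 44% = 15.708% of Stonebridge Capital LLC.
Aggregating (R1): 20.28% + 8% + 15.708% = 43.988%.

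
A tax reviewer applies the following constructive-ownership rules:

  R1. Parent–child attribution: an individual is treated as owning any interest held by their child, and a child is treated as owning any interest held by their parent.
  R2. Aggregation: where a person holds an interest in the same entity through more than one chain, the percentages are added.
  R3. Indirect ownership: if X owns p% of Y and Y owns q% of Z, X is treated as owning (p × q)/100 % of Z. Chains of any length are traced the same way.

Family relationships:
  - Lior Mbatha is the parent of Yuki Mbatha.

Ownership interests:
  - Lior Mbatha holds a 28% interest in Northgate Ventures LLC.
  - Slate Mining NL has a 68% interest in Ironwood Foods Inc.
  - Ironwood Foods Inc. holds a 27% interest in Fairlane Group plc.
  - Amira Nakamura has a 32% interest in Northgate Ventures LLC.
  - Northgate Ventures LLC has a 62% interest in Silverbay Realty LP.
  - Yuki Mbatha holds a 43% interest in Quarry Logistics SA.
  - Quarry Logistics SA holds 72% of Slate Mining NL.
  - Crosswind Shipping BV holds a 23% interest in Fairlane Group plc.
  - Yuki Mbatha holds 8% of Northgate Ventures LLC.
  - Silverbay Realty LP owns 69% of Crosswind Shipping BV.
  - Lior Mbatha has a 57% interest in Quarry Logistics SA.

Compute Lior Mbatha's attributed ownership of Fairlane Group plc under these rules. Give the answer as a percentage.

16.761384%

By parent–child attribution (R1), Lior Mbatha is treated as also owning Yuki Mbatha's interest in Quarry Logistics SA, giving 57% + 43% = 100%.
By parent–child attribution (R1), Lior Mbatha is treated as also owning Yuki Mbatha's interest in Northgate Ventures LLC, giving 28% + 8% = 36%.
Chain via Quarry Logistics SA → Slate Mining NL → Ironwood Foods Inc. (R3): 100% × 72% × 68% × 27% = 13.2192% of Fairlane Group plc.
Chain via Northgate Ventures LLC → Silverbay Realty LP → Crosswind Shipping BV (R3): 36% × 62% × 69% × 23% = 3.542184% of Fairlane Group plc.
Aggregating (R2): 13.2192% + 3.542184% = 16.761384%.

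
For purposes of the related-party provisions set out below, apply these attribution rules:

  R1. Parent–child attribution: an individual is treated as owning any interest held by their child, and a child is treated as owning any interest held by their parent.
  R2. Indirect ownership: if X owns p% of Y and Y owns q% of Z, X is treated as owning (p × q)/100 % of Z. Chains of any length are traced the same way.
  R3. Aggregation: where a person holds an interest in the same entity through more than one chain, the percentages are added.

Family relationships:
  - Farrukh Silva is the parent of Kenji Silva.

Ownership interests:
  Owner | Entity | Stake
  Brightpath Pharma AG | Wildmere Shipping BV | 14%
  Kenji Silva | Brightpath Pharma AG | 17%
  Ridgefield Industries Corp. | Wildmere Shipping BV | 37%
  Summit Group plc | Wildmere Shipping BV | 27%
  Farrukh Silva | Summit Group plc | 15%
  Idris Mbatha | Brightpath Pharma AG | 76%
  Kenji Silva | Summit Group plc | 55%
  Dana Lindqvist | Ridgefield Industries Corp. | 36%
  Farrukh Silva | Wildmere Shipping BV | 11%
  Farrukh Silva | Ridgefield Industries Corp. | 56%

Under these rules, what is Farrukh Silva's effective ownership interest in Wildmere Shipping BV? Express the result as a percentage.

53%

By parent–child attribution (R1), Farrukh Silva is treated as also owning Kenji Silva's interest in Summit Group plc, giving 15% + 55% = 70%.
By parent–child attribution (R1), Farrukh Silva is treated as owning Kenji Silva's 17% interest in Brightpath Pharma AG.
Chain via Summit Group plc (R2): 70% × 27% = 18.9% of Wildmere Shipping BV.
Chain via Ridgefield Industries Corp. (R2): 56% × 37% = 20.72% of Wildmere Shipping BV.
Direct interest in Wildmere Shipping BV: 11%.
Chain via Brightpath Pharma AG (R2): 17% × 14% = 2.38% of Wildmere Shipping BV.
Aggregating (R3): 18.9% + 20.72% + 11% + 2.38% = 53%.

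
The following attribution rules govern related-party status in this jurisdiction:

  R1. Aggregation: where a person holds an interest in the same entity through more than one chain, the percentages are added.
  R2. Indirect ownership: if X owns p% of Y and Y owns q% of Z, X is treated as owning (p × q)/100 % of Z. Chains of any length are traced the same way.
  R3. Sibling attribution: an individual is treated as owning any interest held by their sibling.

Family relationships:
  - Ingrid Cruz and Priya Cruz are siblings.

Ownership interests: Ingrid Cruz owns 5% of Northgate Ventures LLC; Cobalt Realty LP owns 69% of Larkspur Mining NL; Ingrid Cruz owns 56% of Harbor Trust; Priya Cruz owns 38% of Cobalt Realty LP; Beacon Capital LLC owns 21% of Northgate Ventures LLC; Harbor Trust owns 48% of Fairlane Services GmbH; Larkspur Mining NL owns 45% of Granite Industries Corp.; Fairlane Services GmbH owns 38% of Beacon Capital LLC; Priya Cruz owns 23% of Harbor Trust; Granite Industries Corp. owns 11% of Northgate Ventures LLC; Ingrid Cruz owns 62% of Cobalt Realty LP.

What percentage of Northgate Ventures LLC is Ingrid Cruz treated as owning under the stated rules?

11.441516%

By sibling attribution (R3), Ingrid Cruz is treated as also owning Priya Cruz's interest in Cobalt Realty LP, giving 62% + 38% = 100%.
By sibling attribution (R3), Ingrid Cruz is treated as also owning Priya Cruz's interest in Harbor Trust, giving 56% + 23% = 79%.
Chain via Cobalt Realty LP → Larkspur Mining NL → Granite Industries Corp. (R2): 100% × 69% × 45% × 11% = 3.4155% of Northgate Ventures LLC.
Chain via Harbor Trust → Fairlane Services GmbH → Beacon Capital LLC (R2): 79% × 48% × 38% × 21% = 3.026016% of Northgate Ventures LLC.
Direct interest in Northgate Ventures LLC: 5%.
Aggregating (R1): 3.4155% + 3.026016% + 5% = 11.441516%.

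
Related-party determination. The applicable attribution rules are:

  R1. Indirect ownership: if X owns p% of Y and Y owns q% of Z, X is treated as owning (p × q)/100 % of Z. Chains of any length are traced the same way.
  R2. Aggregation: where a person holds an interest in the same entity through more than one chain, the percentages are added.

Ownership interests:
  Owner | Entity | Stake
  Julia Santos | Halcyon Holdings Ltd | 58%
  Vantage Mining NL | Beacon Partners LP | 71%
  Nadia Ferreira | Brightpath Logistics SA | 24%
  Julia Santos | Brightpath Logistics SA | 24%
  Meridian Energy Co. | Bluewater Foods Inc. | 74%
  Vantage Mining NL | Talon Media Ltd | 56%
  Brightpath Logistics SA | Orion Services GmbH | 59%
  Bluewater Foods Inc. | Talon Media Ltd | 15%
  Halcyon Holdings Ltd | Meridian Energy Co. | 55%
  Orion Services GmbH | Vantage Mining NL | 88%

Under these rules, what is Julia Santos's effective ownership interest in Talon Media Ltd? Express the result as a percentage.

Chain via Brightpath Logistics SA → Orion Services GmbH → Vantage Mining NL (R1): 24% × 59% × 88% × 56% = 6.978048% of Talon Media Ltd.
Chain via Halcyon Holdings Ltd → Meridian Energy Co. → Bluewater Foods Inc. (R1): 58% × 55% × 74% × 15% = 3.5409% of Talon Media Ltd.
Aggregating (R2): 6.978048% + 3.5409% = 10.518948%.

10.518948%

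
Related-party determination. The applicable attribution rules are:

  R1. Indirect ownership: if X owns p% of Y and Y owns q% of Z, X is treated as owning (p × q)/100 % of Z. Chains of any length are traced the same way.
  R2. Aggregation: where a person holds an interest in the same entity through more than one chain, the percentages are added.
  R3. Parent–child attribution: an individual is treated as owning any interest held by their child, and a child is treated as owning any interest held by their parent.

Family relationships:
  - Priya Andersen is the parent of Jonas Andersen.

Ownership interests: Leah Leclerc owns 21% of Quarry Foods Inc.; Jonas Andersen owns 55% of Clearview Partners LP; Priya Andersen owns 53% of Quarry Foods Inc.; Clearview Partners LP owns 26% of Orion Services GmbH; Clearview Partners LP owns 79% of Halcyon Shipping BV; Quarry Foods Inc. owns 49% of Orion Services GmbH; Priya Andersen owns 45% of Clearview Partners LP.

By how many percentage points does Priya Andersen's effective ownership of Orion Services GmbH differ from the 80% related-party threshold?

28.03

By parent–child attribution (R3), Priya Andersen is treated as also owning Jonas Andersen's interest in Clearview Partners LP, giving 45% + 55% = 100%.
Chain via Clearview Partners LP (R1): 100% × 26% = 26% of Orion Services GmbH.
Chain via Quarry Foods Inc. (R1): 53% × 49% = 25.97% of Orion Services GmbH.
Aggregating (R2): 26% + 25.97% = 51.97%.
51.97% falls short of the 80% threshold by 28.03 percentage points.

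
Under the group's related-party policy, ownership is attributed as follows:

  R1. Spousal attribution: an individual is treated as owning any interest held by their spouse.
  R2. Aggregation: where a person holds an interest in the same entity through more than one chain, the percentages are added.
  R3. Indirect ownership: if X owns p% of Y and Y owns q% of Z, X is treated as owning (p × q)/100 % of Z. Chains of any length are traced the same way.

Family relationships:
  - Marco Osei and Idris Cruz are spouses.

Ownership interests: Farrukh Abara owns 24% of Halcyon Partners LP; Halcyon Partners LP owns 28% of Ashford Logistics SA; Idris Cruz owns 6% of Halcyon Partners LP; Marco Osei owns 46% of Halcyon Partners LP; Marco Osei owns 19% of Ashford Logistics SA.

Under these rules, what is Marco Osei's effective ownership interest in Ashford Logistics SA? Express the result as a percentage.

By spousal attribution (R1), Marco Osei is treated as also owning Idris Cruz's interest in Halcyon Partners LP, giving 46% + 6% = 52%.
Chain via Halcyon Partners LP (R3): 52% × 28% = 14.56% of Ashford Logistics SA.
Direct interest in Ashford Logistics SA: 19%.
Aggregating (R2): 14.56% + 19% = 33.56%.

33.56%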